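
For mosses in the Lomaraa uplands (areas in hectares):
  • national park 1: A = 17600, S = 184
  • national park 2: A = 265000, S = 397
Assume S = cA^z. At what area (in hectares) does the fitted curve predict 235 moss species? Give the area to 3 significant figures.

41700 hectares

z = ln(397/184) / ln(265000/17600) = 0.7690 / 2.7118 = 0.2836
c = 184 / 17600^0.2836 = 184 / 15.99 = 11.51
A = (235/11.51)^(1/0.2836) ⇒ ln A = ln(20.42)/0.2836 = 10.6384
A = e^10.6384 ≈ 41706 hectares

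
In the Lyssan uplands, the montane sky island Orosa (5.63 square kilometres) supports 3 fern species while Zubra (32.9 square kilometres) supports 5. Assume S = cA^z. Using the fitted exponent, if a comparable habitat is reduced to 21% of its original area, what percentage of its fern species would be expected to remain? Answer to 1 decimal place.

z = ln(5/3) / ln(32.9/5.63) = 0.5108 / 1.7654 = 0.2894
S_new/S_old = (A_new/A_old)^z = 0.21^0.2894 = exp(0.2894 × -1.5606) = 0.6366

63.7%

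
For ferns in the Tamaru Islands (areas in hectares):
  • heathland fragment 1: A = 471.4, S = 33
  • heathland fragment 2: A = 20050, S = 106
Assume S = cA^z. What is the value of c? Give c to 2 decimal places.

4.86

z = ln(S₂/S₁) / ln(A₂/A₁) = ln(106/33) / ln(20050/471.4) = 1.1669 / 3.7503 = 0.3112
c = S₁ / A₁^z = 33 / 471.4^0.3112 = 33 / 6.79 = 4.86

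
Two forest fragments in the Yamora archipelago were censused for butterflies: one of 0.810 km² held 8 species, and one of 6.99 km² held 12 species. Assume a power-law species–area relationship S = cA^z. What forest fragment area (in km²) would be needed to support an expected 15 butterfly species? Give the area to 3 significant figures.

z = ln(12/8) / ln(6.99/0.81) = 0.4055 / 2.1552 = 0.1881
c = 8 / 0.81^0.1881 = 8 / 0.9611 = 8.324
A = (15/8.324)^(1/0.1881) ⇒ ln A = ln(1.802)/0.1881 = 3.1306
A = e^3.1306 ≈ 22.89 km²

22.9 km²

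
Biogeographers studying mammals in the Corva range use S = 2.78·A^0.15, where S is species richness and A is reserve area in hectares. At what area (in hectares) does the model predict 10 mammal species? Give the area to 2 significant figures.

10 = 2.78 × A^0.15  ⇒  A^0.15 = 10/2.78 = 3.597
ln A = ln(3.597) / 0.15 = 1.2801 / 0.15 = 8.5342
A = e^8.5342 ≈ 5086 hectares

5100 hectares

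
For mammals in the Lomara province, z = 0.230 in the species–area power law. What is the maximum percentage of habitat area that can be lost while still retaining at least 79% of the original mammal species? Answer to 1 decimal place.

Need (A_new/A_old)^0.23 = 0.79, so A_new/A_old = 0.79^(1/0.23) = 0.79^4.348
ln(A_new/A_old) = ln 0.79 / 0.23 = -0.2357 / 0.23 = -1.0249
A_new/A_old = e^-1.0249 ≈ 0.3588
Fraction that can be lost = 1 − 0.3588 = 0.6412

64.1%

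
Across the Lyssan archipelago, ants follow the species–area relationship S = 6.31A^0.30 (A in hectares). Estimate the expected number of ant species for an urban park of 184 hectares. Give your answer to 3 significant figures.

S = 6.31 × 184^0.3
ln S = ln 6.31 + 0.3 × ln 184 = 1.8421 + 0.3 × 5.2149 = 3.4066
S = e^3.4066 ≈ 30.16

30.2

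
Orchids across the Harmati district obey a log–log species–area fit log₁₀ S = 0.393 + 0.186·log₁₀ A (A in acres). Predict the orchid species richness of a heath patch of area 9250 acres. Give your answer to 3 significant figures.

S = 2.472 × 9250^0.186
ln S = ln 2.472 + 0.186 × ln 9250 = 0.9049 + 0.186 × 9.1324 = 2.6035
S = e^2.6035 ≈ 13.51

13.5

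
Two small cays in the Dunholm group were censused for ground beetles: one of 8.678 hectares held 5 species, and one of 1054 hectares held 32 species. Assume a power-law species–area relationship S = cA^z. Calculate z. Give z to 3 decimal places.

0.387

Taking logs: ln S = ln c + z ln A, so z = (ln S₂ − ln S₁)/(ln A₂ − ln A₁).
z = ln(32/5) / ln(1054/8.678) = ln(6.4) / ln(121.5) = 1.8563 / 4.7996 = 0.3868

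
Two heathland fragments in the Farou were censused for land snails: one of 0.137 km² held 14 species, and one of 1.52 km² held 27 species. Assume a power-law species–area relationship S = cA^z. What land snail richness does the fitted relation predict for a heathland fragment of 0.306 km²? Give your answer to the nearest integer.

17

z = ln(27/14) / ln(1.52/0.137) = 0.6568 / 2.4065 = 0.2729
c = 14 / 0.137^0.2729 = 14 / 0.5813 = 24.08
S₃ = 24.08 × 0.306^0.2729 = 24.08 × 0.7238 ≈ 17.43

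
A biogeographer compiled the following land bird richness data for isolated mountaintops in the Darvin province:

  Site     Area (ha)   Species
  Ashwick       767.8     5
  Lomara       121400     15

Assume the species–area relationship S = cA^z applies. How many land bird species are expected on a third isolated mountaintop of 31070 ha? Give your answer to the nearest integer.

z = ln(15/5) / ln(121400/767.8) = 1.0986 / 5.0633 = 0.2170
c = 5 / 767.8^0.2170 = 5 / 4.227 = 1.183
S₃ = 1.183 × 31070^0.2170 = 1.183 × 9.435 ≈ 11.16

11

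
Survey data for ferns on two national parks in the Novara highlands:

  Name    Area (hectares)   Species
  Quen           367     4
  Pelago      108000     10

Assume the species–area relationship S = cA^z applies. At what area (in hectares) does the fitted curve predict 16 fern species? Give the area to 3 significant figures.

z = ln(10/4) / ln(108000/367) = 0.9163 / 5.6845 = 0.1612
c = 4 / 367^0.1612 = 4 / 2.591 = 1.544
A = (16/1.544)^(1/0.1612) ⇒ ln A = ln(10.36)/0.1612 = 14.5057
A = e^14.5057 ≈ 1994124 hectares

1990000 hectares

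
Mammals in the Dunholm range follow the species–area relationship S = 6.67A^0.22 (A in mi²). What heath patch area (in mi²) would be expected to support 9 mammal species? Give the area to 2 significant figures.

3.9 mi²

9 = 6.67 × A^0.22  ⇒  A^0.22 = 9/6.67 = 1.349
ln A = ln(1.349) / 0.22 = 0.2996 / 0.22 = 1.3618
A = e^1.3618 ≈ 3.903 mi²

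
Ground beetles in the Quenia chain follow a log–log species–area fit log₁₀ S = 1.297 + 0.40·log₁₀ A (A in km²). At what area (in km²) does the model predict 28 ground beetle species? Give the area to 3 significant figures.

28 = 19.82 × A^0.4  ⇒  A^0.4 = 28/19.82 = 1.413
ln A = ln(1.413) / 0.4 = 0.3458 / 0.4 = 0.8644
A = e^0.8644 ≈ 2.374 km²

2.37 km²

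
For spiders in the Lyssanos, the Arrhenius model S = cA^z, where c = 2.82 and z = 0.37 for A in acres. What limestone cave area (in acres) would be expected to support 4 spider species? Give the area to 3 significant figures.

2.57 acres

4 = 2.82 × A^0.37  ⇒  A^0.37 = 4/2.82 = 1.418
ln A = ln(1.418) / 0.37 = 0.3496 / 0.37 = 0.9447
A = e^0.9447 ≈ 2.572 acres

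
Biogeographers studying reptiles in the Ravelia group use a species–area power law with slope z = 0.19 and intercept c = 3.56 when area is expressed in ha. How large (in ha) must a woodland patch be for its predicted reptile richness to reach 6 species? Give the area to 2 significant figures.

6 = 3.56 × A^0.19  ⇒  A^0.19 = 6/3.56 = 1.685
ln A = ln(1.685) / 0.19 = 0.5220 / 0.19 = 2.7474
A = e^2.7474 ≈ 15.6 ha

16 ha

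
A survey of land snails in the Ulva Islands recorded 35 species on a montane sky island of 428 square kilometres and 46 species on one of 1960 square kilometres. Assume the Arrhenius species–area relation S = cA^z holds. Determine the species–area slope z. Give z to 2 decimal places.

0.18

Taking logs: ln S = ln c + z ln A, so z = (ln S₂ − ln S₁)/(ln A₂ − ln A₁).
z = ln(46/35) / ln(1960/428) = ln(1.314) / ln(4.579) = 0.2733 / 1.5216 = 0.1796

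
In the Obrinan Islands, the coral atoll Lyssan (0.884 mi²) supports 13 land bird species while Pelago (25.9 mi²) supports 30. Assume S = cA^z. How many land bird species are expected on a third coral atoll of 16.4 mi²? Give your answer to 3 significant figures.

26.8

z = ln(30/13) / ln(25.9/0.884) = 0.8362 / 3.3775 = 0.2476
c = 13 / 0.884^0.2476 = 13 / 0.9699 = 13.4
S₃ = 13.4 × 16.4^0.2476 = 13.4 × 1.999 ≈ 26.79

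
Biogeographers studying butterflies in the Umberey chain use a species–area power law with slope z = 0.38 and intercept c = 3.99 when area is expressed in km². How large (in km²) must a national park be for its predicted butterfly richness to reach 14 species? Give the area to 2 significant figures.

14 = 3.99 × A^0.38  ⇒  A^0.38 = 14/3.99 = 3.509
ln A = ln(3.509) / 0.38 = 1.2553 / 0.38 = 3.3033
A = e^3.3033 ≈ 27.2 km²

27 km²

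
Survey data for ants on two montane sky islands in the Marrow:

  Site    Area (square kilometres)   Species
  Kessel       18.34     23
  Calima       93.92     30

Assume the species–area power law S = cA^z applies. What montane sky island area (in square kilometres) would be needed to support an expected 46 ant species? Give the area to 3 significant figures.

1300 square kilometres

z = ln(30/23) / ln(93.92/18.34) = 0.2657 / 1.6334 = 0.1627
c = 23 / 18.34^0.1627 = 23 / 1.605 = 14.33
A = (46/14.33)^(1/0.1627) ⇒ ln A = ln(3.21)/0.1627 = 7.1701
A = e^7.1701 ≈ 1300 square kilometres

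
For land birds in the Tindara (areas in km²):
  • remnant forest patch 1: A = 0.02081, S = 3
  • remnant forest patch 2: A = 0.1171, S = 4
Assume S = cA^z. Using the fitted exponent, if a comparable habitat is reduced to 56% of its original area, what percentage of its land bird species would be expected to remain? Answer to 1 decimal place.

90.8%

z = ln(4/3) / ln(0.1171/0.02081) = 0.2877 / 1.7276 = 0.1665
S_new/S_old = (A_new/A_old)^z = 0.56^0.1665 = exp(0.1665 × -0.5798) = 0.908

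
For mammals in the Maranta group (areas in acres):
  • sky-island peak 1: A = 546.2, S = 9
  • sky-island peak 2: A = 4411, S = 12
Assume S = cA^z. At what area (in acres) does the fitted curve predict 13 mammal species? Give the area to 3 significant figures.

z = ln(12/9) / ln(4411/546.2) = 0.2877 / 2.0889 = 0.1377
c = 9 / 546.2^0.1377 = 9 / 2.382 = 3.778
A = (13/3.778)^(1/0.1377) ⇒ ln A = ln(3.441)/0.1377 = 8.9731
A = e^8.9731 ≈ 7888 acres

7890 acres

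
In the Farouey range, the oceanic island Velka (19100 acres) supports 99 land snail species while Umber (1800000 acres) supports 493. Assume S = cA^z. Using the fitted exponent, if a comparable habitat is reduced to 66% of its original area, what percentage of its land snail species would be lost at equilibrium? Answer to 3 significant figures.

z = ln(493/99) / ln(1800000/19100) = 1.6054 / 4.5459 = 0.3532
S_new/S_old = (A_new/A_old)^z = 0.66^0.3532 = exp(0.3532 × -0.4155) = 0.8635
Fraction lost = 1 − 0.8635 = 0.1365

13.6%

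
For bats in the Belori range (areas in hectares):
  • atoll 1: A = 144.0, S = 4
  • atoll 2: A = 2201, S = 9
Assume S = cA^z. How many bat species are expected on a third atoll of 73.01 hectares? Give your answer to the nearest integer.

z = ln(9/4) / ln(2201/144) = 0.8109 / 2.7269 = 0.2974
c = 4 / 144^0.2974 = 4 / 4.384 = 0.9124
S₃ = 0.9124 × 73.01^0.2974 = 0.9124 × 3.582 ≈ 3.268

3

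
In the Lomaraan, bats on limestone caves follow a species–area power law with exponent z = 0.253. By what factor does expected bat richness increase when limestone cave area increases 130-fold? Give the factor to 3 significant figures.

3.43

S₂/S₁ = (A₂/A₁)^z = 130^0.253
ln(S₂/S₁) = 0.253 × ln 130 = 0.253 × 4.8675 = 1.2315
S₂/S₁ = e^1.2315 ≈ 3.426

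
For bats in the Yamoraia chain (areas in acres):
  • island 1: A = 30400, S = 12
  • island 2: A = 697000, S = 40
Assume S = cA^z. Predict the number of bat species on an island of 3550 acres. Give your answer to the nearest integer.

z = ln(40/12) / ln(697000/30400) = 1.2040 / 3.1323 = 0.3844
c = 12 / 30400^0.3844 = 12 / 52.85 = 0.227
S₃ = 0.227 × 3550^0.3844 = 0.227 × 23.15 ≈ 5.257

5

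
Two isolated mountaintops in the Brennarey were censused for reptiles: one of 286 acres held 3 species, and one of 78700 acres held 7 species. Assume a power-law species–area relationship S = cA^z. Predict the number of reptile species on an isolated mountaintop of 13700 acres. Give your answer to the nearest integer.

z = ln(7/3) / ln(78700/286) = 0.8473 / 5.6174 = 0.1508
c = 3 / 286^0.1508 = 3 / 2.347 = 1.278
S₃ = 1.278 × 13700^0.1508 = 1.278 × 4.207 ≈ 5.377

5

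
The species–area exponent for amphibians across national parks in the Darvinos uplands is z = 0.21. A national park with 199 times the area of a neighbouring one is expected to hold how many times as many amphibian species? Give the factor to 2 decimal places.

3.04

S₂/S₁ = (A₂/A₁)^z = 199^0.21
ln(S₂/S₁) = 0.21 × ln 199 = 0.21 × 5.2933 = 1.1116
S₂/S₁ = e^1.1116 ≈ 3.039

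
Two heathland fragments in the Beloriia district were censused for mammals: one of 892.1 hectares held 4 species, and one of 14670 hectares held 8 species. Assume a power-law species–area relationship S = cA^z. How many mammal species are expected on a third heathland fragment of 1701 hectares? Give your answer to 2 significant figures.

4.7

z = ln(8/4) / ln(14670/892.1) = 0.6931 / 2.8000 = 0.2476
c = 4 / 892.1^0.2476 = 4 / 5.375 = 0.7442
S₃ = 0.7442 × 1701^0.2476 = 0.7442 × 6.306 ≈ 4.693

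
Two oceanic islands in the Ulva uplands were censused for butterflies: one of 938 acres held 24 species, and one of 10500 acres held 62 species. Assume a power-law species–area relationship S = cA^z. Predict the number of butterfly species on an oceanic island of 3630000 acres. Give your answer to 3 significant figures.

z = ln(62/24) / ln(10500/938) = 0.9491 / 2.4154 = 0.3929
c = 24 / 938^0.3929 = 24 / 14.72 = 1.631
S₃ = 1.631 × 3630000^0.3929 = 1.631 × 378.1 ≈ 616.5

617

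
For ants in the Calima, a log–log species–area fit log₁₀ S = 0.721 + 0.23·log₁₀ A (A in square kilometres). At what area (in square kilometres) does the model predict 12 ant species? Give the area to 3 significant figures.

36.1 square kilometres

12 = 5.26 × A^0.23  ⇒  A^0.23 = 12/5.26 = 2.281
ln A = ln(2.281) / 0.23 = 0.8247 / 0.23 = 3.5858
A = e^3.5858 ≈ 36.08 square kilometres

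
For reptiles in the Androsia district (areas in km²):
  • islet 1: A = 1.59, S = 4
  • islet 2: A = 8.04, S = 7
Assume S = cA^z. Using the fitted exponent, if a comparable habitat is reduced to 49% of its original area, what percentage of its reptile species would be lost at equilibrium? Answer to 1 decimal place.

21.8%

z = ln(7/4) / ln(8.04/1.59) = 0.5596 / 1.6207 = 0.3453
S_new/S_old = (A_new/A_old)^z = 0.49^0.3453 = exp(0.3453 × -0.7133) = 0.7817
Fraction lost = 1 − 0.7817 = 0.2183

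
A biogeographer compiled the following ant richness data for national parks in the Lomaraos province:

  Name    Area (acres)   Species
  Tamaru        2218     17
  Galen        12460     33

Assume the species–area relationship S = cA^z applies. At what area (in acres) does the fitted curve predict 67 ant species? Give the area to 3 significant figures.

z = ln(33/17) / ln(12460/2218) = 0.6633 / 1.7259 = 0.3843
c = 17 / 2218^0.3843 = 17 / 19.32 = 0.8801
A = (67/0.8801)^(1/0.3843) ⇒ ln A = ln(76.12)/0.3843 = 11.2730
A = e^11.2730 ≈ 78669 acres

78700 acres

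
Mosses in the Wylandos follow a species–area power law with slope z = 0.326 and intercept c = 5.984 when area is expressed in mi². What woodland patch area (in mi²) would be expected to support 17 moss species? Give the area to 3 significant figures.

17 = 5.984 × A^0.326  ⇒  A^0.326 = 17/5.984 = 2.841
ln A = ln(2.841) / 0.326 = 1.0441 / 0.326 = 3.2028
A = e^3.2028 ≈ 24.6 mi²

24.6 mi²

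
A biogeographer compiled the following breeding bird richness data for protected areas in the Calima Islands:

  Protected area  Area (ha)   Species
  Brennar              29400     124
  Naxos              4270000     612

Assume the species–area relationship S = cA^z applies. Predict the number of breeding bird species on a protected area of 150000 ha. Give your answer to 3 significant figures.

z = ln(612/124) / ln(4270000/29400) = 1.5965 / 4.9784 = 0.3207
c = 124 / 29400^0.3207 = 124 / 27.1 = 4.576
S₃ = 4.576 × 150000^0.3207 = 4.576 × 45.69 ≈ 209.1

209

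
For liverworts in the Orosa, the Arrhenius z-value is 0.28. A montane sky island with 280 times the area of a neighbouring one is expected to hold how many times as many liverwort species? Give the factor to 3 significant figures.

S₂/S₁ = (A₂/A₁)^z = 280^0.28
ln(S₂/S₁) = 0.28 × ln 280 = 0.28 × 5.6348 = 1.5777
S₂/S₁ = e^1.5777 ≈ 4.844

4.84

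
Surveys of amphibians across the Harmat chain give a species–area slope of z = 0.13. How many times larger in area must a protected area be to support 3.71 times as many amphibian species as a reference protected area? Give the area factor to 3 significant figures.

(A₂/A₁)^0.13 = 3.71, so A₂/A₁ = 3.71^(1/0.13) = 3.71^7.692
ln(A₂/A₁) = ln 3.71 / 0.13 = 1.3110 / 0.13 = 10.0849
A₂/A₁ = e^10.0849 ≈ 23977

24000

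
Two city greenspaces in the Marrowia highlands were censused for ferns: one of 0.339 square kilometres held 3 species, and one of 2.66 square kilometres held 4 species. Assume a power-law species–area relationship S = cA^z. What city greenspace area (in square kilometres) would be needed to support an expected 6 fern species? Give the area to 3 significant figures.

z = ln(4/3) / ln(2.66/0.339) = 0.2877 / 2.0601 = 0.1396
c = 3 / 0.339^0.1396 = 3 / 0.8598 = 3.489
A = (6/3.489)^(1/0.1396) ⇒ ln A = ln(1.72)/0.1396 = 3.8818
A = e^3.8818 ≈ 48.51 square kilometres

48.5 square kilometres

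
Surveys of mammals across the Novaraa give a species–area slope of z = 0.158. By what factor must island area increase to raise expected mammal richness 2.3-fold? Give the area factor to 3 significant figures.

195

(A₂/A₁)^0.158 = 2.3, so A₂/A₁ = 2.3^(1/0.158) = 2.3^6.329
ln(A₂/A₁) = ln 2.3 / 0.158 = 0.8329 / 0.158 = 5.2716
A₂/A₁ = e^5.2716 ≈ 194.7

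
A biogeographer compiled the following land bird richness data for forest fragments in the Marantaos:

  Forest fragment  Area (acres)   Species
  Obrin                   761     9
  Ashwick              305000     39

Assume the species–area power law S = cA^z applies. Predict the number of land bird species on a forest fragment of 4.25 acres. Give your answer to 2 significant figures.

2.5

z = ln(39/9) / ln(305000/761) = 1.4663 / 5.9934 = 0.2447
c = 9 / 761^0.2447 = 9 / 5.069 = 1.775
S₃ = 1.775 × 4.25^0.2447 = 1.775 × 1.425 ≈ 2.529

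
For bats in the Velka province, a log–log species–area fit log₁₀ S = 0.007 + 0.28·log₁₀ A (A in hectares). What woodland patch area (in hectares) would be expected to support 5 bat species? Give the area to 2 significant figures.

300 hectares

5 = 1.016 × A^0.28  ⇒  A^0.28 = 5/1.016 = 4.92
ln A = ln(4.92) / 0.28 = 1.5933 / 0.28 = 5.6904
A = e^5.6904 ≈ 296 hectares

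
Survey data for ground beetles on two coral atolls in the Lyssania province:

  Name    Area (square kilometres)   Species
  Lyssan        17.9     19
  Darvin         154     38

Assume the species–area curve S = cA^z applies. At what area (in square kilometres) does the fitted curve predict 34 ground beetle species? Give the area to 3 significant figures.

109 square kilometres

z = ln(38/19) / ln(154/17.9) = 0.6931 / 2.1522 = 0.3221
c = 19 / 17.9^0.3221 = 19 / 2.532 = 7.503
A = (34/7.503)^(1/0.3221) ⇒ ln A = ln(4.531)/0.3221 = 4.6916
A = e^4.6916 ≈ 109 square kilometres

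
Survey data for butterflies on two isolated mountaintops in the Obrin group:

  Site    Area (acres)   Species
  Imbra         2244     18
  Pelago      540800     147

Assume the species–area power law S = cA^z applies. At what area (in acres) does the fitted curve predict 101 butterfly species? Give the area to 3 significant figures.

z = ln(147/18) / ln(540800/2244) = 2.1001 / 5.4848 = 0.3829
c = 18 / 2244^0.3829 = 18 / 19.19 = 0.938
A = (101/0.938)^(1/0.3829) ⇒ ln A = ln(107.7)/0.3829 = 12.2206
A = e^12.2206 ≈ 202925 acres

203000 acres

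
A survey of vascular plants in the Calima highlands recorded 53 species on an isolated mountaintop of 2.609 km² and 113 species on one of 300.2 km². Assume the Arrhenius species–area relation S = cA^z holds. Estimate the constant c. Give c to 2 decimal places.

45.48

z = ln(S₂/S₁) / ln(A₂/A₁) = ln(113/53) / ln(300.2/2.609) = 0.7571 / 4.7455 = 0.1595
c = S₁ / A₁^z = 53 / 2.609^0.1595 = 53 / 1.165 = 45.48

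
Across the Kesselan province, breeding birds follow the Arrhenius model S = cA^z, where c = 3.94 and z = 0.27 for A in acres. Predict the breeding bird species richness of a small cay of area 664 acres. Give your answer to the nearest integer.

23

S = 3.94 × 664^0.27 = 3.94 × 5.781 ≈ 22.78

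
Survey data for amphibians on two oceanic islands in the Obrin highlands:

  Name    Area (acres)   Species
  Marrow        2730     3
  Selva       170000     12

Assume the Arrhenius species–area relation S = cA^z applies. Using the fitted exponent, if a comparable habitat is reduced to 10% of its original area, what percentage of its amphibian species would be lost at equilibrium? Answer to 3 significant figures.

z = ln(12/3) / ln(170000/2730) = 1.3863 / 4.1315 = 0.3355
S_new/S_old = (A_new/A_old)^z = 0.1^0.3355 = exp(0.3355 × -2.3026) = 0.4618
Fraction lost = 1 − 0.4618 = 0.5382

53.8%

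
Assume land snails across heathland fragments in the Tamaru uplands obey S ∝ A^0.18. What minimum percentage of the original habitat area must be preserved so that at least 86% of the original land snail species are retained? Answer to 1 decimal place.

Need (A_new/A_old)^0.18 = 0.86, so A_new/A_old = 0.86^(1/0.18) = 0.86^5.556
ln(A_new/A_old) = ln 0.86 / 0.18 = -0.1508 / 0.18 = -0.8379
A_new/A_old = e^-0.8379 ≈ 0.4326

43.3%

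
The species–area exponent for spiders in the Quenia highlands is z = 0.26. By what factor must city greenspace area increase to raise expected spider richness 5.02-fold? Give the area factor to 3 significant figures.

(A₂/A₁)^0.26 = 5.02, so A₂/A₁ = 5.02^(1/0.26) = 5.02^3.846
ln(A₂/A₁) = ln 5.02 / 0.26 = 1.6134 / 0.26 = 6.2055
A₂/A₁ = e^6.2055 ≈ 495.5

495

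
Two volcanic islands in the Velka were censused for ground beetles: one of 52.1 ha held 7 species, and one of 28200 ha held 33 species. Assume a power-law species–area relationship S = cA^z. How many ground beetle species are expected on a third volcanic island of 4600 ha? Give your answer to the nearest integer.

z = ln(33/7) / ln(28200/52.1) = 1.5506 / 6.2939 = 0.2464
c = 7 / 52.1^0.2464 = 7 / 2.648 = 2.643
S₃ = 2.643 × 4600^0.2464 = 2.643 × 7.987 ≈ 21.11

21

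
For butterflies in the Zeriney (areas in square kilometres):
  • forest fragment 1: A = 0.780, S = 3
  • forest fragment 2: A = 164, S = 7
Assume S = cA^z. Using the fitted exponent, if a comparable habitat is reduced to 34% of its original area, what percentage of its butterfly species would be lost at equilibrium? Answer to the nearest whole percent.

16%

z = ln(7/3) / ln(164/0.78) = 0.8473 / 5.3483 = 0.1584
S_new/S_old = (A_new/A_old)^z = 0.34^0.1584 = exp(0.1584 × -1.0788) = 0.8429
Fraction lost = 1 − 0.8429 = 0.1571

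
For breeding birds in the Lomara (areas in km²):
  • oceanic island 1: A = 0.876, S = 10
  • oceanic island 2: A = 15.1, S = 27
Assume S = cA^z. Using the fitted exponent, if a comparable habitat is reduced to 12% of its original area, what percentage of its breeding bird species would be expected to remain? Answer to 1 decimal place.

z = ln(27/10) / ln(15.1/0.876) = 0.9933 / 2.8471 = 0.3489
S_new/S_old = (A_new/A_old)^z = 0.12^0.3489 = exp(0.3489 × -2.1203) = 0.4773

47.7%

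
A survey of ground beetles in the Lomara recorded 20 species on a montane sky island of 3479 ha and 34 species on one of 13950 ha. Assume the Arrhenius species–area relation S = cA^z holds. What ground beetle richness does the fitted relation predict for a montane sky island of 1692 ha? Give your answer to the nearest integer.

z = ln(34/20) / ln(13950/3479) = 0.5306 / 1.3887 = 0.3821
c = 20 / 3479^0.3821 = 20 / 22.55 = 0.8869
S₃ = 0.8869 × 1692^0.3821 = 0.8869 × 17.12 ≈ 15.18

15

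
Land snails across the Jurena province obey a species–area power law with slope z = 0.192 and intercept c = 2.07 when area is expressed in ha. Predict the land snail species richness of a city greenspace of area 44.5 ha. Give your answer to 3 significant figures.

4.29

S = 2.07 × 44.5^0.192
ln S = ln 2.07 + 0.192 × ln 44.5 = 0.7275 + 0.192 × 3.7955 = 1.4563
S = e^1.4563 ≈ 4.29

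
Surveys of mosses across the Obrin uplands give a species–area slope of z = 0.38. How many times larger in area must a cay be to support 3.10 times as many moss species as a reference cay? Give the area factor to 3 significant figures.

(A₂/A₁)^0.38 = 3.1, so A₂/A₁ = 3.1^(1/0.38) = 3.1^2.632
ln(A₂/A₁) = ln 3.1 / 0.38 = 1.1314 / 0.38 = 2.9774
A₂/A₁ = e^2.9774 ≈ 19.64

19.6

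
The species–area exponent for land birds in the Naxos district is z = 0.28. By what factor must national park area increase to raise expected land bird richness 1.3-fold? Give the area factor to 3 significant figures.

2.55

(A₂/A₁)^0.28 = 1.3, so A₂/A₁ = 1.3^(1/0.28) = 1.3^3.571
ln(A₂/A₁) = ln 1.3 / 0.28 = 0.2624 / 0.28 = 0.9370
A₂/A₁ = e^0.9370 ≈ 2.552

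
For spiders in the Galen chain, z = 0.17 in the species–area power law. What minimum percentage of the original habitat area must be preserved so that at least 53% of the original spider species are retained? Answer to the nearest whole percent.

Need (A_new/A_old)^0.17 = 0.53, so A_new/A_old = 0.53^(1/0.17) = 0.53^5.882
ln(A_new/A_old) = ln 0.53 / 0.17 = -0.6349 / 0.17 = -3.7346
A_new/A_old = e^-3.7346 ≈ 0.02388

2%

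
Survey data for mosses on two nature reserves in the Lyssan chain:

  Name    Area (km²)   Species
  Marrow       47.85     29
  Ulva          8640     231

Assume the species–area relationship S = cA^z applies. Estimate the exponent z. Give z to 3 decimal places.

0.399

Taking logs: ln S = ln c + z ln A, so z = (ln S₂ − ln S₁)/(ln A₂ − ln A₁).
z = ln(231/29) / ln(8640/47.85) = ln(7.966) / ln(180.6) = 2.0751 / 5.1961 = 0.3994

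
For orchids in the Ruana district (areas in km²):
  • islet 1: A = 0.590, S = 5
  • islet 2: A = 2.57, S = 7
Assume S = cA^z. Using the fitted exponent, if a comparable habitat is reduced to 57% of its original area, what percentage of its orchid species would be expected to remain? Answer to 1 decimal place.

z = ln(7/5) / ln(2.57/0.59) = 0.3365 / 1.4715 = 0.2287
S_new/S_old = (A_new/A_old)^z = 0.57^0.2287 = exp(0.2287 × -0.5621) = 0.8794

87.9%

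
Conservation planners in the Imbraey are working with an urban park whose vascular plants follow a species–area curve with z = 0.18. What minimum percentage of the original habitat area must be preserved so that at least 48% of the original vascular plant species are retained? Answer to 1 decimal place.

Need (A_new/A_old)^0.18 = 0.48, so A_new/A_old = 0.48^(1/0.18) = 0.48^5.556
ln(A_new/A_old) = ln 0.48 / 0.18 = -0.7340 / 0.18 = -4.0776
A_new/A_old = e^-4.0776 ≈ 0.01695

1.7%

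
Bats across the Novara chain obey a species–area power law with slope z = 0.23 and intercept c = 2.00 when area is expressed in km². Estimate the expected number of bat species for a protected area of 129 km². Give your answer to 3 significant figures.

S = 2 × 129^0.23 = 2 × 3.058 ≈ 6.116

6.12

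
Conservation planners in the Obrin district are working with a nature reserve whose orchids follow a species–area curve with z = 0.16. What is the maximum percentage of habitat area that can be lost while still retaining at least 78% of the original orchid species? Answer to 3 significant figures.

Need (A_new/A_old)^0.16 = 0.78, so A_new/A_old = 0.78^(1/0.16) = 0.78^6.25
ln(A_new/A_old) = ln 0.78 / 0.16 = -0.2485 / 0.16 = -1.5529
A_new/A_old = e^-1.5529 ≈ 0.2116
Fraction that can be lost = 1 − 0.2116 = 0.7884

78.8%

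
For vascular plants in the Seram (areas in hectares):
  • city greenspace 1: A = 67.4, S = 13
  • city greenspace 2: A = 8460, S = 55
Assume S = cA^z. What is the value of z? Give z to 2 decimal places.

0.30

Taking logs: ln S = ln c + z ln A, so z = (ln S₂ − ln S₁)/(ln A₂ − ln A₁).
z = ln(55/13) / ln(8460/67.4) = ln(4.231) / ln(125.5) = 1.4424 / 4.8325 = 0.2985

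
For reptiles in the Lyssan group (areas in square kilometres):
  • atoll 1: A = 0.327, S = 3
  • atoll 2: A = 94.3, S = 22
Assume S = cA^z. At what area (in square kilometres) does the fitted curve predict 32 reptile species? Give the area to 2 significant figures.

z = ln(22/3) / ln(94.3/0.327) = 1.9924 / 5.6643 = 0.3518
c = 3 / 0.327^0.3518 = 3 / 0.6749 = 4.445
A = (32/4.445)^(1/0.3518) ⇒ ln A = ln(7.199)/0.3518 = 5.6117
A = e^5.6117 ≈ 273.6 square kilometres

270 square kilometres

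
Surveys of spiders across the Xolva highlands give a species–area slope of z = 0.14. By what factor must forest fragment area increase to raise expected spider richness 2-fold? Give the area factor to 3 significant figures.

141

(A₂/A₁)^0.14 = 2, so A₂/A₁ = 2^(1/0.14) = 2^7.143
ln(A₂/A₁) = ln 2 / 0.14 = 0.6931 / 0.14 = 4.9511
A₂/A₁ = e^4.9511 ≈ 141.3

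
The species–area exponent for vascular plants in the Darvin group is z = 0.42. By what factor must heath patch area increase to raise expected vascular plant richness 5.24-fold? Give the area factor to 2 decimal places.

51.61

(A₂/A₁)^0.42 = 5.24, so A₂/A₁ = 5.24^(1/0.42) = 5.24^2.381
ln(A₂/A₁) = ln 5.24 / 0.42 = 1.6563 / 0.42 = 3.9436
A₂/A₁ = e^3.9436 ≈ 51.61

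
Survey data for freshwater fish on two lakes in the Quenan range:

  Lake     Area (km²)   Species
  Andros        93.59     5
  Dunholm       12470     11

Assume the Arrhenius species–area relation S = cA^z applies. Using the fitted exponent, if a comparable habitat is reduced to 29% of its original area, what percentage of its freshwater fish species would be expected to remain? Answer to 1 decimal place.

z = ln(11/5) / ln(12470/93.59) = 0.7885 / 4.8922 = 0.1612
S_new/S_old = (A_new/A_old)^z = 0.29^0.1612 = exp(0.1612 × -1.2379) = 0.8191

81.9%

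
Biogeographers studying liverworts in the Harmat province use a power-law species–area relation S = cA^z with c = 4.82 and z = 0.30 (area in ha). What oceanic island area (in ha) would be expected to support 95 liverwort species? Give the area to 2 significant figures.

95 = 4.82 × A^0.3  ⇒  A^0.3 = 95/4.82 = 19.71
ln A = ln(19.71) / 0.3 = 2.9811 / 0.3 = 9.9370
A = e^9.9370 ≈ 20682 ha

21000 ha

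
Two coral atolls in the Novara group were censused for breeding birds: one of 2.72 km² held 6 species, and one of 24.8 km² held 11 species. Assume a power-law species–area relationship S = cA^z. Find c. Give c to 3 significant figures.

z = ln(S₂/S₁) / ln(A₂/A₁) = ln(11/6) / ln(24.8/2.72) = 0.6061 / 2.2102 = 0.2742
c = S₁ / A₁^z = 6 / 2.72^0.2742 = 6 / 1.316 = 4.56

4.56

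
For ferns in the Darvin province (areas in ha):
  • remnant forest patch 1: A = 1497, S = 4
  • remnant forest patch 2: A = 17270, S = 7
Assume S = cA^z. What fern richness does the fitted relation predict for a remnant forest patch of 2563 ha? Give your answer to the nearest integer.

5

z = ln(7/4) / ln(17270/1497) = 0.5596 / 2.4455 = 0.2288
c = 4 / 1497^0.2288 = 4 / 5.328 = 0.7507
S₃ = 0.7507 × 2563^0.2288 = 0.7507 × 6.026 ≈ 4.524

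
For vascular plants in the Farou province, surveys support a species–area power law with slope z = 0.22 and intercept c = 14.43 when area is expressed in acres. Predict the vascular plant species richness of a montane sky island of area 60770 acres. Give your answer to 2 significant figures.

160

S = 14.43 × 60770^0.22
ln S = ln 14.43 + 0.22 × ln 60770 = 2.6693 + 0.22 × 11.0149 = 5.0926
S = e^5.0926 ≈ 162.8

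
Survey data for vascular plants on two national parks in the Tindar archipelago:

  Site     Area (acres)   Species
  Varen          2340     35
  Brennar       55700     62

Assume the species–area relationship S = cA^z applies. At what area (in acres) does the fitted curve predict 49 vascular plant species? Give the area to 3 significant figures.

z = ln(62/35) / ln(55700/2340) = 0.5718 / 3.1698 = 0.1804
c = 35 / 2340^0.1804 = 35 / 4.053 = 8.636
A = (49/8.636)^(1/0.1804) ⇒ ln A = ln(5.674)/0.1804 = 9.6232
A = e^9.6232 ≈ 15112 acres

15100 acres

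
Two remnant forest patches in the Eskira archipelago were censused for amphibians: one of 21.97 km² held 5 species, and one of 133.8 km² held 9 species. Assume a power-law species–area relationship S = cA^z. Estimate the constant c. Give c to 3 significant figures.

1.83

z = ln(S₂/S₁) / ln(A₂/A₁) = ln(9/5) / ln(133.8/21.97) = 0.5878 / 1.8067 = 0.3253
c = S₁ / A₁^z = 5 / 21.97^0.3253 = 5 / 2.732 = 1.83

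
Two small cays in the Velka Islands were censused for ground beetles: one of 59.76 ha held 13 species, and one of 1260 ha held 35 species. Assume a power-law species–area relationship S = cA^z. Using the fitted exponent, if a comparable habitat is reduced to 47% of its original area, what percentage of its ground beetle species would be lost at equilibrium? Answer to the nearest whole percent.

z = ln(35/13) / ln(1260/59.76) = 0.9904 / 3.0485 = 0.3249
S_new/S_old = (A_new/A_old)^z = 0.47^0.3249 = exp(0.3249 × -0.7550) = 0.7825
Fraction lost = 1 − 0.7825 = 0.2175

22%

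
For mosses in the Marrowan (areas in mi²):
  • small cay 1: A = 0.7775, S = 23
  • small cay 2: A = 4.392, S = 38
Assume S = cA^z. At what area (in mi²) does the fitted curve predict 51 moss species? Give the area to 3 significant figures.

12.1 mi²

z = ln(38/23) / ln(4.392/0.7775) = 0.5021 / 1.7315 = 0.2900
c = 23 / 0.7775^0.2900 = 23 / 0.9296 = 24.74
A = (51/24.74)^(1/0.2900) ⇒ ln A = ln(2.061)/0.2900 = 2.4945
A = e^2.4945 ≈ 12.12 mi²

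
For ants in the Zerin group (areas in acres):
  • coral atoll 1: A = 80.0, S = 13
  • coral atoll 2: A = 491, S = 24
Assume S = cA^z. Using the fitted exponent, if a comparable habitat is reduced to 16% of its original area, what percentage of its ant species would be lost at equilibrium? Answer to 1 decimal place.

46.2%

z = ln(24/13) / ln(491/80) = 0.6131 / 1.8144 = 0.3379
S_new/S_old = (A_new/A_old)^z = 0.16^0.3379 = exp(0.3379 × -1.8326) = 0.5384
Fraction lost = 1 − 0.5384 = 0.4616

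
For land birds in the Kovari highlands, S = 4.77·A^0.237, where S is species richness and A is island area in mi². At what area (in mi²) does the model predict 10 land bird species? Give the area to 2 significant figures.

10 = 4.77 × A^0.237  ⇒  A^0.237 = 10/4.77 = 2.096
ln A = ln(2.096) / 0.237 = 0.7402 / 0.237 = 3.1234
A = e^3.1234 ≈ 22.72 mi²

23 mi²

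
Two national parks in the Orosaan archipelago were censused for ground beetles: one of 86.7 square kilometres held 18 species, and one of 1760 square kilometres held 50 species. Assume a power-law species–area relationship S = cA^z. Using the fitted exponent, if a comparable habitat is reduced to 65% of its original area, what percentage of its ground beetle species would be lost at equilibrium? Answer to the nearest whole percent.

z = ln(50/18) / ln(1760/86.7) = 1.0217 / 3.0106 = 0.3393
S_new/S_old = (A_new/A_old)^z = 0.65^0.3393 = exp(0.3393 × -0.4308) = 0.864
Fraction lost = 1 − 0.864 = 0.136

14%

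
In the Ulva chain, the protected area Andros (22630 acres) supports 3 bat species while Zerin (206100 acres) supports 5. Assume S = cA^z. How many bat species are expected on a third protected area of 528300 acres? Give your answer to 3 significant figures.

6.22

z = ln(5/3) / ln(206100/22630) = 0.5108 / 2.2091 = 0.2312
c = 3 / 22630^0.2312 = 3 / 10.16 = 0.2952
S₃ = 0.2952 × 528300^0.2312 = 0.2952 × 21.05 ≈ 6.216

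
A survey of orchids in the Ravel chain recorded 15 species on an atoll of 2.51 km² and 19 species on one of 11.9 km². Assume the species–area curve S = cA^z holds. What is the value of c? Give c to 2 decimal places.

13.04

z = ln(S₂/S₁) / ln(A₂/A₁) = ln(19/15) / ln(11.9/2.51) = 0.2364 / 1.5563 = 0.1519
c = S₁ / A₁^z = 15 / 2.51^0.1519 = 15 / 1.15 = 13.04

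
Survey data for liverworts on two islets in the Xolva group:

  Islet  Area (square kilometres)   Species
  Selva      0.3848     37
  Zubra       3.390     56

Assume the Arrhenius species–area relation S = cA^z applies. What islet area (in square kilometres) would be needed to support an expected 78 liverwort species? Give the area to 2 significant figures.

z = ln(56/37) / ln(3.39/0.3848) = 0.4144 / 2.1759 = 0.1905
c = 37 / 0.3848^0.1905 = 37 / 0.8337 = 44.38
A = (78/44.38)^(1/0.1905) ⇒ ln A = ln(1.757)/0.1905 = 2.9605
A = e^2.9605 ≈ 19.31 square kilometres

19 square kilometres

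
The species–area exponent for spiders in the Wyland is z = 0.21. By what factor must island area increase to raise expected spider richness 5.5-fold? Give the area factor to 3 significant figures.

3350

(A₂/A₁)^0.21 = 5.5, so A₂/A₁ = 5.5^(1/0.21) = 5.5^4.762
ln(A₂/A₁) = ln 5.5 / 0.21 = 1.7047 / 0.21 = 8.1178
A₂/A₁ = e^8.1178 ≈ 3354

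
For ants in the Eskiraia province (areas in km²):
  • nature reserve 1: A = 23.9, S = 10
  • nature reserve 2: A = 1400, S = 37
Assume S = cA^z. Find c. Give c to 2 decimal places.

3.61

z = ln(S₂/S₁) / ln(A₂/A₁) = ln(37/10) / ln(1400/23.9) = 1.3083 / 4.0703 = 0.3214
c = S₁ / A₁^z = 10 / 23.9^0.3214 = 10 / 2.774 = 3.605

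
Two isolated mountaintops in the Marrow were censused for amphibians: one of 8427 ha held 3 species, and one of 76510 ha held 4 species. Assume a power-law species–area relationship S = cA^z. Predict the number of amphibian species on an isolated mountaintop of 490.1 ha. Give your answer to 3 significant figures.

z = ln(4/3) / ln(76510/8427) = 0.2877 / 2.2060 = 0.1304
c = 3 / 8427^0.1304 = 3 / 3.25 = 0.9229
S₃ = 0.9229 × 490.1^0.1304 = 0.9229 × 2.243 ≈ 2.07

2.07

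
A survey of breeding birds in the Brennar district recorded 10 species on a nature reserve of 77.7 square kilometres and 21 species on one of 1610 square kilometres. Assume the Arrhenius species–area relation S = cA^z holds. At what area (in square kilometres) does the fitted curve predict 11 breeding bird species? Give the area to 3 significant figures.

z = ln(21/10) / ln(1610/77.7) = 0.7419 / 3.0311 = 0.2448
c = 10 / 77.7^0.2448 = 10 / 2.902 = 3.446
A = (11/3.446)^(1/0.2448) ⇒ ln A = ln(3.192)/0.2448 = 4.7422
A = e^4.7422 ≈ 114.7 square kilometres

115 square kilometres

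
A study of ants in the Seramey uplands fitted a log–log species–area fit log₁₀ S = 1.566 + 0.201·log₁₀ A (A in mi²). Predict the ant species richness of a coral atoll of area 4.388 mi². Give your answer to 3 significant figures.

S = 36.81 × 4.388^0.201
ln S = ln 36.81 + 0.201 × ln 4.388 = 3.6058 + 0.201 × 1.4789 = 3.9031
S = e^3.9031 ≈ 49.56

49.6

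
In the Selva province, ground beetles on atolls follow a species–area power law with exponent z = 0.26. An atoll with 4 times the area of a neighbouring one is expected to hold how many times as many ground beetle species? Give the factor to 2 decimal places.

1.43

S₂/S₁ = (A₂/A₁)^z = 4^0.26
ln(S₂/S₁) = 0.26 × ln 4 = 0.26 × 1.3863 = 0.3604
S₂/S₁ = e^0.3604 ≈ 1.434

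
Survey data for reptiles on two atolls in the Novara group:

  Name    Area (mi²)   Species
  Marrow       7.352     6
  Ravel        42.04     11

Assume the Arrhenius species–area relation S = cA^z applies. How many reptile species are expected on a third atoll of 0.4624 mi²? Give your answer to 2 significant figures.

z = ln(11/6) / ln(42.04/7.352) = 0.6061 / 1.7436 = 0.3476
c = 6 / 7.352^0.3476 = 6 / 2.001 = 2.999
S₃ = 2.999 × 0.4624^0.3476 = 2.999 × 0.7648 ≈ 2.294

2.3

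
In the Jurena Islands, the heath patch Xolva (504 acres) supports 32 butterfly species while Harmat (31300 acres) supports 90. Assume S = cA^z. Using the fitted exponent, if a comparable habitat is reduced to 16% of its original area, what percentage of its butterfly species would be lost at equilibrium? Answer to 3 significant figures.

z = ln(90/32) / ln(31300/504) = 1.0341 / 4.1288 = 0.2505
S_new/S_old = (A_new/A_old)^z = 0.16^0.2505 = exp(0.2505 × -1.8326) = 0.6319
Fraction lost = 1 − 0.6319 = 0.3681

36.8%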